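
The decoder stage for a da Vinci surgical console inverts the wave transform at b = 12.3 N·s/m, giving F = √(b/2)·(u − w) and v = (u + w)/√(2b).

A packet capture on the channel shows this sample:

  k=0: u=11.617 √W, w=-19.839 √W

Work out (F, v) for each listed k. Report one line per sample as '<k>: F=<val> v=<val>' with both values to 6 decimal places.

k=0: u−w=31.456000, u+w=-8.222000; √(b/2)=2.479919, √(2b)=4.959839; F=2.479919×31.456=78.008343, v=-8.222000/4.959839=-1.657715

0: F=78.008343 v=-1.657715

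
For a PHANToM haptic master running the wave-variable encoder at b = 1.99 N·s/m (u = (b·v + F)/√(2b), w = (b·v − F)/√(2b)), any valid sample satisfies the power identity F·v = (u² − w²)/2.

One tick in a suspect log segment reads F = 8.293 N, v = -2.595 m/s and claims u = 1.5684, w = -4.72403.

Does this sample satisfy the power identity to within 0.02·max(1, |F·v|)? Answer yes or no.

no

F·v = 8.293×(-2.595) = -21.5203 W.
(u² − w²)/2 = (2.4599 − 22.3165)/2 = -9.9283 W.
|Δ| = 11.5920;  2% of max(1, |F·v|) = 0.4304.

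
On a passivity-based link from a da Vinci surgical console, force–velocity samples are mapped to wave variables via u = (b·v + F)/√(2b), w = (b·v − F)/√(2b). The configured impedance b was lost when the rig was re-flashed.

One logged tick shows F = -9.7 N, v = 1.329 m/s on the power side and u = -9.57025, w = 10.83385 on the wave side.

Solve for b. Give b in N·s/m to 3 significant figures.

b = 0.452 N·s/m

u + w = 1.26360;  u + w = √(2b)·v, so √(2b) = 1.26360/1.329 = 0.95079.
b = (√(2b))²/2 = 0.90400/2 = 0.45200.
(Check via u − w = 2F/√(2b): u − w = -20.40410, 2F/√(2b) = -20.40408.)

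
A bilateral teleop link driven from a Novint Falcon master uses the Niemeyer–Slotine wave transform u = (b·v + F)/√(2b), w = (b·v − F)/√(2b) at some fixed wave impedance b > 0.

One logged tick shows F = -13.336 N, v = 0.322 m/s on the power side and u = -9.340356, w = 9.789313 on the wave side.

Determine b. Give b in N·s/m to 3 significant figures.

b = 0.972 N·s/m

u + w = 0.448957;  u + w = √(2b)·v, so √(2b) = 0.448957/0.322 = 1.394276.
b = (√(2b))²/2 = 1.944007/2 = 0.972003.
(Check via u − w = 2F/√(2b): u − w = -19.129669, 2F/√(2b) = -19.129636.)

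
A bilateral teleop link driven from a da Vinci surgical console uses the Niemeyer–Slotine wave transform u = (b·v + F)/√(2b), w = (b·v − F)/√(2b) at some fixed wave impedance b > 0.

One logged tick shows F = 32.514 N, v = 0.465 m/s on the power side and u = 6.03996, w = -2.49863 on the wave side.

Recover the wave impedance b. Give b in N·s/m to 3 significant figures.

u + w = 3.5413;  u + w = √(2b)·v, so √(2b) = 3.5413/0.465 = 7.6158.
b = (√(2b))²/2 = 57.9999/2 = 28.9999.
(Check via u − w = 2F/√(2b): u − w = 8.5386, 2F/√(2b) = 8.5386.)

b = 29 N·s/m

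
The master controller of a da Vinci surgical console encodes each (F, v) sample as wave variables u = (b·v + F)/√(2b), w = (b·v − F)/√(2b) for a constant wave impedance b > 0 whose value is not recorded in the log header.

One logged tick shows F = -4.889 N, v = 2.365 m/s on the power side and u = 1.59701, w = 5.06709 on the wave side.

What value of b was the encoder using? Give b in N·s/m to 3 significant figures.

u + w = 6.6641;  u + w = √(2b)·v, so √(2b) = 6.6641/2.365 = 2.8178.
b = (√(2b))²/2 = 7.9400/2 = 3.9700.
(Check via u − w = 2F/√(2b): u − w = -3.4701, 2F/√(2b) = -3.4701.)

b = 3.97 N·s/m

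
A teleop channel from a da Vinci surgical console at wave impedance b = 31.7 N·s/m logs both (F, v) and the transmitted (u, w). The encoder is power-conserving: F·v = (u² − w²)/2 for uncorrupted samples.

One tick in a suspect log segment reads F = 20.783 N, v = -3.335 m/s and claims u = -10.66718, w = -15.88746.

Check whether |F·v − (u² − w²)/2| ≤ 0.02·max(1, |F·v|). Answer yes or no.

F·v = 20.783×(-3.335) = -69.3113 W.
(u² − w²)/2 = (113.7887 − 252.4114)/2 = -69.3113 W.
|Δ| = 0.0000;  2% of max(1, |F·v|) = 1.3862.

yes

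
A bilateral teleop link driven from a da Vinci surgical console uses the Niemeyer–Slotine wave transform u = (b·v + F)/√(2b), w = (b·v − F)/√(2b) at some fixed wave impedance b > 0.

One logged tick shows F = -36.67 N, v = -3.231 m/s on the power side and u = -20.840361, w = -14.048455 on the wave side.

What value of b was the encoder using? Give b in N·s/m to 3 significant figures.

u + w = -34.888816;  u + w = √(2b)·v, so √(2b) = -34.888816/(-3.231) = 10.798148.
b = (√(2b))²/2 = 116.599999/2 = 58.299999.
(Check via u − w = 2F/√(2b): u − w = -6.791906, 2F/√(2b) = -6.791905.)

b = 58.3 N·s/m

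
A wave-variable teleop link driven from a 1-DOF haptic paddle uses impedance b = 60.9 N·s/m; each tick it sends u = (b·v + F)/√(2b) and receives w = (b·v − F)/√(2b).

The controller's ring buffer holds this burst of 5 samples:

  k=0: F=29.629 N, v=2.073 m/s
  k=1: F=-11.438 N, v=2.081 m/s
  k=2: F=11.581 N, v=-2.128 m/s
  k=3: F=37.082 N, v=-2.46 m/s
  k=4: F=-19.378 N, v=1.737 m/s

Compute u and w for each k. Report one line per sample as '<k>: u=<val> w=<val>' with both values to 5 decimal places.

k=0: b·v=60.9×2.073=126.24570; √(2b)=11.03630; u=(126.24570+29.629)/11.03630=14.12381, w=(126.24570−29.629)/11.03630=8.75444
k=1: b·v=60.9×2.081=126.73290; √(2b)=11.03630; u=(126.73290+(-11.438))/11.03630=10.44688, w=(126.73290−(-11.438))/11.03630=12.51967
k=2: b·v=60.9×(-2.128)=-129.59520; √(2b)=11.03630; u=(-129.59520+11.581)/11.03630=-10.69327, w=(-129.59520−11.581)/11.03630=-12.79198
k=3: b·v=60.9×(-2.46)=-149.81400; √(2b)=11.03630; u=(-149.81400+37.082)/11.03630=-10.21465, w=(-149.81400−37.082)/11.03630=-16.93466
k=4: b·v=60.9×1.737=105.78330; √(2b)=11.03630; u=(105.78330+(-19.378))/11.03630=7.82919, w=(105.78330−(-19.378))/11.03630=11.34087

0: u=14.12381 w=8.75444
1: u=10.44688 w=12.51967
2: u=-10.69327 w=-12.79198
3: u=-10.21465 w=-16.93466
4: u=7.82919 w=11.34087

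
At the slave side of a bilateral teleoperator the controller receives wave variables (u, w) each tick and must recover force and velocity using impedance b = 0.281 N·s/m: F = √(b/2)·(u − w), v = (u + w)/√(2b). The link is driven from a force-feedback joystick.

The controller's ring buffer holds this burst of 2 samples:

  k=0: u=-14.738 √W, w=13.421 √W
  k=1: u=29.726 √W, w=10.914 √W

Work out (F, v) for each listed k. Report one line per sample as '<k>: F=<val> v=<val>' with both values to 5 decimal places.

k=0: u−w=-28.15900, u+w=-1.31700; √(b/2)=0.37483, √(2b)=0.74967; F=0.37483×(-28.159)=-10.55493, v=-1.31700/0.74967=-1.75678
k=1: u−w=18.81200, u+w=40.64000; √(b/2)=0.37483, √(2b)=0.74967; F=0.37483×18.812=7.05136, v=40.64000/0.74967=54.21077

0: F=-10.55493 v=-1.75678
1: F=7.05136 v=54.21077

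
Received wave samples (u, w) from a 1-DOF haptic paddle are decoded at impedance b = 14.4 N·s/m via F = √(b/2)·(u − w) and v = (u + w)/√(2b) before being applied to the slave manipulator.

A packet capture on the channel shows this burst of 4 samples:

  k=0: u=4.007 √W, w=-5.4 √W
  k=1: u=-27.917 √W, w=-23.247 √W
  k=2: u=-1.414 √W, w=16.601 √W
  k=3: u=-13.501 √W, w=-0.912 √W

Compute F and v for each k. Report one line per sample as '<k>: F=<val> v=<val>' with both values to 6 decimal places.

k=0: u−w=9.407000, u+w=-1.393000; √(b/2)=2.683282, √(2b)=5.366563; F=2.683282×9.407=25.241630, v=-1.393000/5.366563=-0.259570
k=1: u−w=-4.670000, u+w=-51.164000; √(b/2)=2.683282, √(2b)=5.366563; F=2.683282×(-4.67)=-12.530925, v=-51.164000/5.366563=-9.533849
k=2: u−w=-18.015000, u+w=15.187000; √(b/2)=2.683282, √(2b)=5.366563; F=2.683282×(-18.015)=-48.339318, v=15.187000/5.366563=2.829930
k=3: u−w=-12.589000, u+w=-14.413000; √(b/2)=2.683282, √(2b)=5.366563; F=2.683282×(-12.589)=-33.779832, v=-14.413000/5.366563=-2.685704

0: F=25.241630 v=-0.259570
1: F=-12.530925 v=-9.533849
2: F=-48.339318 v=2.829930
3: F=-33.779832 v=-2.685704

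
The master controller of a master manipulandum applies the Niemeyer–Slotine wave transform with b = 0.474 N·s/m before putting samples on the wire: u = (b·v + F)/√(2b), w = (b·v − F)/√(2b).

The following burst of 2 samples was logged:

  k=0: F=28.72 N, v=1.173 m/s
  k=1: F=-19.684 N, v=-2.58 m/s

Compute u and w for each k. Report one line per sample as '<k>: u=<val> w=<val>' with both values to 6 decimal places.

k=0: b·v=0.474×1.173=0.556002; √(2b)=0.973653; u=(0.556002+28.72)/0.973653=30.068212, w=(0.556002−28.72)/0.973653=-28.926117
k=1: b·v=0.474×(-2.58)=-1.222920; √(2b)=0.973653; u=(-1.222920+(-19.684))/0.973653=-21.472662, w=(-1.222920−(-19.684))/0.973653=18.960638

0: u=30.068212 w=-28.926117
1: u=-21.472662 w=18.960638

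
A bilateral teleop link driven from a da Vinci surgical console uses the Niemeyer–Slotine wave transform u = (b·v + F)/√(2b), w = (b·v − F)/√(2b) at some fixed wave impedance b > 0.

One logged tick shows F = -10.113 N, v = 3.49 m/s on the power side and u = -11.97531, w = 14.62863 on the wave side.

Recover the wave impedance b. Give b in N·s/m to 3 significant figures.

u + w = 2.65332;  u + w = √(2b)·v, so √(2b) = 2.65332/3.49 = 0.76026.
b = (√(2b))²/2 = 0.57800/2 = 0.28900.
(Check via u − w = 2F/√(2b): u − w = -26.60394, 2F/√(2b) = -26.60393.)

b = 0.289 N·s/m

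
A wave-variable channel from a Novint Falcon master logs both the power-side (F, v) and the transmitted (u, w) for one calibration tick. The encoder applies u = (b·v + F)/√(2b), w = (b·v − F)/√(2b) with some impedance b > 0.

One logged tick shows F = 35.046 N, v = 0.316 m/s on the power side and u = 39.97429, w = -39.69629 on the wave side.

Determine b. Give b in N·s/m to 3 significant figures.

b = 0.387 N·s/m

u + w = 0.27800;  u + w = √(2b)·v, so √(2b) = 0.27800/0.316 = 0.87975.
b = (√(2b))²/2 = 0.77395/2 = 0.38698.
(Check via u − w = 2F/√(2b): u − w = 79.67058, 2F/√(2b) = 79.67292.)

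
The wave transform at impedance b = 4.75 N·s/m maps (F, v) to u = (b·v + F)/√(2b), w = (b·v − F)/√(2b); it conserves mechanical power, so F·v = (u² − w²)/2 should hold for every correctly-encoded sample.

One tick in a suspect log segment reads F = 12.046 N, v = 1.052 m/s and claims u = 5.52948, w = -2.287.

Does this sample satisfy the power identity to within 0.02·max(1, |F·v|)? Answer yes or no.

F·v = 12.046×1.052 = 12.6724 W.
(u² − w²)/2 = (30.5751 − 5.2304)/2 = 12.6724 W.
|Δ| = 0.0000;  2% of max(1, |F·v|) = 0.2534.

yes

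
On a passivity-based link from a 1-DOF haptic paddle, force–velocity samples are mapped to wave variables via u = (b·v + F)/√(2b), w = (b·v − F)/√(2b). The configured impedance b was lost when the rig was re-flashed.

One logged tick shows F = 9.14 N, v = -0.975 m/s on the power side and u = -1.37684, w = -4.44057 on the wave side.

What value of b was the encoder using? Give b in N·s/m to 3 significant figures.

b = 17.8 N·s/m

u + w = -5.81741;  u + w = √(2b)·v, so √(2b) = -5.81741/(-0.975) = 5.96657.
b = (√(2b))²/2 = 35.60001/2 = 17.80000.
(Check via u − w = 2F/√(2b): u − w = 3.06373, 2F/√(2b) = 3.06373.)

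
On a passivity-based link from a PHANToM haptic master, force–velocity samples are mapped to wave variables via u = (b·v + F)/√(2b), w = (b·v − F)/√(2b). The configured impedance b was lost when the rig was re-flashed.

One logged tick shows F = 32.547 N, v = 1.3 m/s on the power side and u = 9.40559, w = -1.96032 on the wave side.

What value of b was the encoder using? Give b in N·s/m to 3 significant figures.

u + w = 7.44527;  u + w = √(2b)·v, so √(2b) = 7.44527/1.3 = 5.72713.
b = (√(2b))²/2 = 32.80003/2 = 16.40001.
(Check via u − w = 2F/√(2b): u − w = 11.36591, 2F/√(2b) = 11.36590.)

b = 16.4 N·s/m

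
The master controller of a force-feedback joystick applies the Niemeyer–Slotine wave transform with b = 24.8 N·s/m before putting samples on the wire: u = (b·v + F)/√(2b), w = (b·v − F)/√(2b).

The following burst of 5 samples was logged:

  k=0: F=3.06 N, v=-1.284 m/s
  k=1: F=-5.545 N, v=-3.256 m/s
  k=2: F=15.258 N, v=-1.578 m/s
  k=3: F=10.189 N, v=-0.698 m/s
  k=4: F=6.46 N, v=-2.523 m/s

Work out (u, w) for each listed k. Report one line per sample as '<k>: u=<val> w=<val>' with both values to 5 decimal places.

0: u=-4.08694 w=-4.95592
1: u=-12.25290 w=-10.67822
2: u=-3.39022 w=-7.72320
3: u=-1.01117 w=-3.90465
4: u=-7.96714 w=-9.80166

k=0: b·v=24.8×(-1.284)=-31.84320; √(2b)=7.04273; u=(-31.84320+3.06)/7.04273=-4.08694, w=(-31.84320−3.06)/7.04273=-4.95592
k=1: b·v=24.8×(-3.256)=-80.74880; √(2b)=7.04273; u=(-80.74880+(-5.545))/7.04273=-12.25290, w=(-80.74880−(-5.545))/7.04273=-10.67822
k=2: b·v=24.8×(-1.578)=-39.13440; √(2b)=7.04273; u=(-39.13440+15.258)/7.04273=-3.39022, w=(-39.13440−15.258)/7.04273=-7.72320
k=3: b·v=24.8×(-0.698)=-17.31040; √(2b)=7.04273; u=(-17.31040+10.189)/7.04273=-1.01117, w=(-17.31040−10.189)/7.04273=-3.90465
k=4: b·v=24.8×(-2.523)=-62.57040; √(2b)=7.04273; u=(-62.57040+6.46)/7.04273=-7.96714, w=(-62.57040−6.46)/7.04273=-9.80166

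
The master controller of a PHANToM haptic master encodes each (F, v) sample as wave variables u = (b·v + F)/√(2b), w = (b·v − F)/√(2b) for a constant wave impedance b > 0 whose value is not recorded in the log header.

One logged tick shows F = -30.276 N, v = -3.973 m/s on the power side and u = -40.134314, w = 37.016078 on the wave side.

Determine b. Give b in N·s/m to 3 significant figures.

b = 0.308 N·s/m

u + w = -3.118236;  u + w = √(2b)·v, so √(2b) = -3.118236/(-3.973) = 0.784857.
b = (√(2b))²/2 = 0.616000/2 = 0.308000.
(Check via u − w = 2F/√(2b): u − w = -77.150392, 2F/√(2b) = -77.150381.)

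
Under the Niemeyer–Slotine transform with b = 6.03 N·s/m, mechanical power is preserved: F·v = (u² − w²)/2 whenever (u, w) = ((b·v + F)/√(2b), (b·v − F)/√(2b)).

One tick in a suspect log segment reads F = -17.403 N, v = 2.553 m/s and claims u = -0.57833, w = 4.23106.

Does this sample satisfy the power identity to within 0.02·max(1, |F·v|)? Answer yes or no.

no

F·v = (-17.403)×2.553 = -44.42986 W.
(u² − w²)/2 = (0.33447 − 17.90187)/2 = -8.78370 W.
|Δ| = 35.64616;  2% of max(1, |F·v|) = 0.88860.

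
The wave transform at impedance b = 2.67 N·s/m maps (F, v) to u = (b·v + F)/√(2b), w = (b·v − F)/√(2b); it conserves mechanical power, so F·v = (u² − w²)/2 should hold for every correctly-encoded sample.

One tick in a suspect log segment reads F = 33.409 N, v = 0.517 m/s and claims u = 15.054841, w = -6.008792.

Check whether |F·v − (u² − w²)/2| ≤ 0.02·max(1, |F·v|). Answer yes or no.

no

F·v = 33.409×0.517 = 17.272453 W.
(u² − w²)/2 = (226.648238 − 36.105581)/2 = 95.271328 W.
|Δ| = 77.998875;  2% of max(1, |F·v|) = 0.345449.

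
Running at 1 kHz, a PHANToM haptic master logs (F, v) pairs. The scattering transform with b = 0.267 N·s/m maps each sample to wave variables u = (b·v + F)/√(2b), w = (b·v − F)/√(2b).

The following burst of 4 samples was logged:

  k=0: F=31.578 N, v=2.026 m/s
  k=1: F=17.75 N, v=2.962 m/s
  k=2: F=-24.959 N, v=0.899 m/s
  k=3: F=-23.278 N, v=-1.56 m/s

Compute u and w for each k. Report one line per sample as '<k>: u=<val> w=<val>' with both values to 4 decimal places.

k=0: b·v=0.267×2.026=0.5409; √(2b)=0.7308; u=(0.5409+31.578)/0.7308=43.9532, w=(0.5409−31.578)/0.7308=-42.4727
k=1: b·v=0.267×2.962=0.7909; √(2b)=0.7308; u=(0.7909+17.75)/0.7308=25.3723, w=(0.7909−17.75)/0.7308=-23.2078
k=2: b·v=0.267×0.899=0.2400; √(2b)=0.7308; u=(0.2400+(-24.959))/0.7308=-33.8267, w=(0.2400−(-24.959))/0.7308=34.4837
k=3: b·v=0.267×(-1.56)=-0.4165; √(2b)=0.7308; u=(-0.4165+(-23.278))/0.7308=-32.4248, w=(-0.4165−(-23.278))/0.7308=31.2848

0: u=43.9532 w=-42.4727
1: u=25.3723 w=-23.2078
2: u=-33.8267 w=34.4837
3: u=-32.4248 w=31.2848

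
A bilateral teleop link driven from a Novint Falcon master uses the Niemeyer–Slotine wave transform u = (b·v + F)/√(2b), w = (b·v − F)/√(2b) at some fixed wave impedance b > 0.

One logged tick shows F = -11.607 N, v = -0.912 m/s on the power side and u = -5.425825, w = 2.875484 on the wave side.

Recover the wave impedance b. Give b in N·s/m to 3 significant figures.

b = 3.91 N·s/m

u + w = -2.550341;  u + w = √(2b)·v, so √(2b) = -2.550341/(-0.912) = 2.796427.
b = (√(2b))²/2 = 7.820001/2 = 3.910001.
(Check via u − w = 2F/√(2b): u − w = -8.301309, 2F/√(2b) = -8.301309.)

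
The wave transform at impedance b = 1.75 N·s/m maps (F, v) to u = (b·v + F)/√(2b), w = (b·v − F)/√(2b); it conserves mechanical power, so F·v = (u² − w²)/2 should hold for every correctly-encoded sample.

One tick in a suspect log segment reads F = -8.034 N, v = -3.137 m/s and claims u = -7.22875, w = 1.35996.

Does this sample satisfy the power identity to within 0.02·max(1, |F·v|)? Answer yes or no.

yes

F·v = (-8.034)×(-3.137) = 25.2027 W.
(u² − w²)/2 = (52.2548 − 1.8495)/2 = 25.2027 W.
|Δ| = 0.0000;  2% of max(1, |F·v|) = 0.5041.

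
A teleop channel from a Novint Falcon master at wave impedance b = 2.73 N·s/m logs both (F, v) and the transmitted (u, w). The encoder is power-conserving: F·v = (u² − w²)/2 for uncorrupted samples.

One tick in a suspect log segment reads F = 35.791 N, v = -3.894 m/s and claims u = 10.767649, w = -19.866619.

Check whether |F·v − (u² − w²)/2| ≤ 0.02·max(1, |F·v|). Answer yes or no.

yes

F·v = 35.791×(-3.894) = -139.370154 W.
(u² − w²)/2 = (115.942265 − 394.682550)/2 = -139.370143 W.
|Δ| = 0.000011;  2% of max(1, |F·v|) = 2.787403.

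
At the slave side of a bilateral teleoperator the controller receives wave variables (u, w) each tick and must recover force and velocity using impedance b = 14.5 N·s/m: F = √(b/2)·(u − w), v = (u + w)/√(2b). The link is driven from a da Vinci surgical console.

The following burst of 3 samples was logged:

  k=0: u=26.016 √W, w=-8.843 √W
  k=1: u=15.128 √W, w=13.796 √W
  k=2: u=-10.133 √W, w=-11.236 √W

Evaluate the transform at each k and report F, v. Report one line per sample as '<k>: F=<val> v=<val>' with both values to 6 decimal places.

0: F=93.860730 v=3.188946
1: F=3.586520 v=5.371052
2: F=2.969918 v=-3.968124

k=0: u−w=34.859000, u+w=17.173000; √(b/2)=2.692582, √(2b)=5.385165; F=2.692582×34.859=93.860730, v=17.173000/5.385165=3.188946
k=1: u−w=1.332000, u+w=28.924000; √(b/2)=2.692582, √(2b)=5.385165; F=2.692582×1.332=3.586520, v=28.924000/5.385165=5.371052
k=2: u−w=1.103000, u+w=-21.369000; √(b/2)=2.692582, √(2b)=5.385165; F=2.692582×1.103=2.969918, v=-21.369000/5.385165=-3.968124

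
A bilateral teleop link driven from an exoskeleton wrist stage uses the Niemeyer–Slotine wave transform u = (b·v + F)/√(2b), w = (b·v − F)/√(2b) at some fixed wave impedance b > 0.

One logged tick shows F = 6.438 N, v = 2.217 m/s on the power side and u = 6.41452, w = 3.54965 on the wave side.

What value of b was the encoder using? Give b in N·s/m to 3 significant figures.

b = 10.1 N·s/m

u + w = 9.96417;  u + w = √(2b)·v, so √(2b) = 9.96417/2.217 = 4.49444.
b = (√(2b))²/2 = 20.19998/2 = 10.09999.
(Check via u − w = 2F/√(2b): u − w = 2.86487, 2F/√(2b) = 2.86487.)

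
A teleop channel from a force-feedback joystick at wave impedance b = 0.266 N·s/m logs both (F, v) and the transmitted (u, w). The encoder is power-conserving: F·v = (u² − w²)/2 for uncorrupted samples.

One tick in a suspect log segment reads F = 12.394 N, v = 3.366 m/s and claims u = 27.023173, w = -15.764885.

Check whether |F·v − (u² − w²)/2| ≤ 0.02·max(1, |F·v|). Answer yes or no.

no

F·v = 12.394×3.366 = 41.718204 W.
(u² − w²)/2 = (730.251879 − 248.531599)/2 = 240.860140 W.
|Δ| = 199.141936;  2% of max(1, |F·v|) = 0.834364.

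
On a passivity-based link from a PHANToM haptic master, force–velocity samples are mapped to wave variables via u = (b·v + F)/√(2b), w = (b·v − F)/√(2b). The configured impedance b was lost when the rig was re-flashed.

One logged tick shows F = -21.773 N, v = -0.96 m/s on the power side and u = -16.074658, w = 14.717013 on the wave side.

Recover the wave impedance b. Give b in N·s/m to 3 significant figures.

u + w = -1.357645;  u + w = √(2b)·v, so √(2b) = -1.357645/(-0.96) = 1.414214.
b = (√(2b))²/2 = 2.000000/2 = 1.000000.
(Check via u − w = 2F/√(2b): u − w = -30.791671, 2F/√(2b) = -30.791672.)

b = 1 N·s/m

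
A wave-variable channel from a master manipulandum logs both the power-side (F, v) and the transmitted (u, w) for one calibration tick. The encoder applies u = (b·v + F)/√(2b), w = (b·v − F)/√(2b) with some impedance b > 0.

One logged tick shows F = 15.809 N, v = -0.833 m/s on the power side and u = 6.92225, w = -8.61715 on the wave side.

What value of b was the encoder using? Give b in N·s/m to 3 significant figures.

b = 2.07 N·s/m

u + w = -1.6949;  u + w = √(2b)·v, so √(2b) = -1.6949/(-0.833) = 2.0347.
b = (√(2b))²/2 = 4.1400/2 = 2.0700.
(Check via u − w = 2F/√(2b): u − w = 15.5394, 2F/√(2b) = 15.5394.)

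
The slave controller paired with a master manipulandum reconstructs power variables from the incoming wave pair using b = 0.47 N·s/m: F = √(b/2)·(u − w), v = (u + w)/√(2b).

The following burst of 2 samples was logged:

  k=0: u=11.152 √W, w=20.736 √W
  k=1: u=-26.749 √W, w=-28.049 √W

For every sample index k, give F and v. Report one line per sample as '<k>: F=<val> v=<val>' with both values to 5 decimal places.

k=0: u−w=-9.58400, u+w=31.88800; √(b/2)=0.48477, √(2b)=0.96954; F=0.48477×(-9.584)=-4.64602, v=31.88800/0.96954=32.88996
k=1: u−w=1.30000, u+w=-54.79800; √(b/2)=0.48477, √(2b)=0.96954; F=0.48477×1.3=0.63020, v=-54.79800/0.96954=-56.51982

0: F=-4.64602 v=32.88996
1: F=0.63020 v=-56.51982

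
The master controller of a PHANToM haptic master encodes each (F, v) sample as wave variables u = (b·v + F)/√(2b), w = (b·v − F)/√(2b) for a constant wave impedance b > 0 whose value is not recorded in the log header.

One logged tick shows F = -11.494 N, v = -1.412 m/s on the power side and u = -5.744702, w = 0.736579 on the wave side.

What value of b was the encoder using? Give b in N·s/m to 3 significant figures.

u + w = -5.008123;  u + w = √(2b)·v, so √(2b) = -5.008123/(-1.412) = 3.546829.
b = (√(2b))²/2 = 12.579998/2 = 6.289999.
(Check via u − w = 2F/√(2b): u − w = -6.481281, 2F/√(2b) = -6.481282.)

b = 6.29 N·s/m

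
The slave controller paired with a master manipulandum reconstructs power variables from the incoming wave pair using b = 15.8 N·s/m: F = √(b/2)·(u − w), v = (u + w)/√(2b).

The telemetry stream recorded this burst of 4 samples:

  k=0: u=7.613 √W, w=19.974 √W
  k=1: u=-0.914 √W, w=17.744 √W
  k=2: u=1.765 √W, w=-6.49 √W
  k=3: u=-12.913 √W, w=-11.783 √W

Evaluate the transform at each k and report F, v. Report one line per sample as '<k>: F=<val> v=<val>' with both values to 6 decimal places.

k=0: u−w=-12.361000, u+w=27.587000; √(b/2)=2.810694, √(2b)=5.621388; F=2.810694×(-12.361)=-34.742987, v=27.587000/5.621388=4.907507
k=1: u−w=-18.658000, u+w=16.830000; √(b/2)=2.810694, √(2b)=5.621388; F=2.810694×(-18.658)=-52.441926, v=16.830000/5.621388=2.993923
k=2: u−w=8.255000, u+w=-4.725000; √(b/2)=2.810694, √(2b)=5.621388; F=2.810694×8.255=23.202278, v=-4.725000/5.621388=-0.840540
k=3: u−w=-1.130000, u+w=-24.696000; √(b/2)=2.810694, √(2b)=5.621388; F=2.810694×(-1.13)=-3.176084, v=-24.696000/5.621388=-4.393221

0: F=-34.742987 v=4.907507
1: F=-52.441926 v=2.993923
2: F=23.202278 v=-0.840540
3: F=-3.176084 v=-4.393221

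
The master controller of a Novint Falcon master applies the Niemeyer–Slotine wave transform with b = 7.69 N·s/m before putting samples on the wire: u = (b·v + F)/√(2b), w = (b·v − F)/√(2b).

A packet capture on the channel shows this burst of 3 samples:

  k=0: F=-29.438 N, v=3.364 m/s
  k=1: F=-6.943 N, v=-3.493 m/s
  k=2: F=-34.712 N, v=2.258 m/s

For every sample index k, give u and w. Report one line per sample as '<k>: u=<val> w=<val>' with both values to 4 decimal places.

0: u=-0.9100 w=14.1027
1: u=-8.6197 w=-5.0789
2: u=-4.4235 w=13.2788

k=0: b·v=7.69×3.364=25.8692; √(2b)=3.9217; u=(25.8692+(-29.438))/3.9217=-0.9100, w=(25.8692−(-29.438))/3.9217=14.1027
k=1: b·v=7.69×(-3.493)=-26.8612; √(2b)=3.9217; u=(-26.8612+(-6.943))/3.9217=-8.6197, w=(-26.8612−(-6.943))/3.9217=-5.0789
k=2: b·v=7.69×2.258=17.3640; √(2b)=3.9217; u=(17.3640+(-34.712))/3.9217=-4.4235, w=(17.3640−(-34.712))/3.9217=13.2788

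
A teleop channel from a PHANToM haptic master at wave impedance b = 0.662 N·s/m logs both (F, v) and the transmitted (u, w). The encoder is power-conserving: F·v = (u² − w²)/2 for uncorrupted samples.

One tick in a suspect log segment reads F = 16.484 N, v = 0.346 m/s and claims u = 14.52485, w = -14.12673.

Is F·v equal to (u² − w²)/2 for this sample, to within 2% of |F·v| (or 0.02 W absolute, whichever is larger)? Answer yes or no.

yes

F·v = 16.484×0.346 = 5.7035 W.
(u² − w²)/2 = (210.9713 − 199.5645)/2 = 5.7034 W.
|Δ| = 0.0001;  2% of max(1, |F·v|) = 0.1141.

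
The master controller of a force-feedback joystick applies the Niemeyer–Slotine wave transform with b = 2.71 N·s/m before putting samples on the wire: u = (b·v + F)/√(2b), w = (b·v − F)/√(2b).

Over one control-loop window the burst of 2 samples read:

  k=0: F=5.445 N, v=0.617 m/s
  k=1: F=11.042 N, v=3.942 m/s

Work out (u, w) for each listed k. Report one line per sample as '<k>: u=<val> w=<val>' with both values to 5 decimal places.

k=0: b·v=2.71×0.617=1.67207; √(2b)=2.32809; u=(1.67207+5.445)/2.32809=3.05704, w=(1.67207−5.445)/2.32809=-1.62061
k=1: b·v=2.71×3.942=10.68282; √(2b)=2.32809; u=(10.68282+11.042)/2.32809=9.33161, w=(10.68282−11.042)/2.32809=-0.15428

0: u=3.05704 w=-1.62061
1: u=9.33161 w=-0.15428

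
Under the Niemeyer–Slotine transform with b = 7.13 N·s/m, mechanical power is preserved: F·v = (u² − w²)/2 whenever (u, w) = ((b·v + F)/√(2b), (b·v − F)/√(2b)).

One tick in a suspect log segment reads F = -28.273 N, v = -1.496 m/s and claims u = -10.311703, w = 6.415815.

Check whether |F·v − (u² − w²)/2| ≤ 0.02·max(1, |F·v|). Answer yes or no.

no

F·v = (-28.273)×(-1.496) = 42.296408 W.
(u² − w²)/2 = (106.331219 − 41.162682)/2 = 32.584268 W.
|Δ| = 9.712140;  2% of max(1, |F·v|) = 0.845928.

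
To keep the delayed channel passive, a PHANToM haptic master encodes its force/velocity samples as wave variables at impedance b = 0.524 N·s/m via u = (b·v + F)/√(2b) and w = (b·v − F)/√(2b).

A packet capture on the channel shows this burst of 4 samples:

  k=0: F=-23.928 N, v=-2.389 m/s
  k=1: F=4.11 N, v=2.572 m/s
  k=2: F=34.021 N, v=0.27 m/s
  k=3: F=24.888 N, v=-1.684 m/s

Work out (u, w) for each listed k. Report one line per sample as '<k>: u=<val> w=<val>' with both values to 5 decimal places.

0: u=-24.59644 w=22.15078
1: u=5.33128 w=-2.69827
2: u=33.37096 w=-33.09456
3: u=23.44939 w=-25.17334

k=0: b·v=0.524×(-2.389)=-1.25184; √(2b)=1.02372; u=(-1.25184+(-23.928))/1.02372=-24.59644, w=(-1.25184−(-23.928))/1.02372=22.15078
k=1: b·v=0.524×2.572=1.34773; √(2b)=1.02372; u=(1.34773+4.11)/1.02372=5.33128, w=(1.34773−4.11)/1.02372=-2.69827
k=2: b·v=0.524×0.27=0.14148; √(2b)=1.02372; u=(0.14148+34.021)/1.02372=33.37096, w=(0.14148−34.021)/1.02372=-33.09456
k=3: b·v=0.524×(-1.684)=-0.88242; √(2b)=1.02372; u=(-0.88242+24.888)/1.02372=23.44939, w=(-0.88242−24.888)/1.02372=-25.17334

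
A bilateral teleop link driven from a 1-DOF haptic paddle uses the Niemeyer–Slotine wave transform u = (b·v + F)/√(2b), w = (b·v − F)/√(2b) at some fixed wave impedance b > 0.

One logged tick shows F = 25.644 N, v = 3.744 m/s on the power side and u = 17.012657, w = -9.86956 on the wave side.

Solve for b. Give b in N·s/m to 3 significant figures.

b = 1.82 N·s/m

u + w = 7.143097;  u + w = √(2b)·v, so √(2b) = 7.143097/3.744 = 1.907878.
b = (√(2b))²/2 = 3.640000/2 = 1.820000.
(Check via u − w = 2F/√(2b): u − w = 26.882217, 2F/√(2b) = 26.882215.)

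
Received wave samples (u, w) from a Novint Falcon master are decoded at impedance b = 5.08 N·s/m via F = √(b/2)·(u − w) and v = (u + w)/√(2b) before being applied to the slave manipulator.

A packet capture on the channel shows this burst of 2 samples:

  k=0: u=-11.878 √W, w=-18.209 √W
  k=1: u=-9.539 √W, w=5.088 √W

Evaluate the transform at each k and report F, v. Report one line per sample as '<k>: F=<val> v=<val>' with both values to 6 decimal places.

k=0: u−w=6.331000, u+w=-30.087000; √(b/2)=1.593738, √(2b)=3.187475; F=1.593738×6.331=10.089954, v=-30.087000/3.187475=-9.439131
k=1: u−w=-14.627000, u+w=-4.451000; √(b/2)=1.593738, √(2b)=3.187475; F=1.593738×(-14.627)=-23.311602, v=-4.451000/3.187475=-1.396403

0: F=10.089954 v=-9.439131
1: F=-23.311602 v=-1.396403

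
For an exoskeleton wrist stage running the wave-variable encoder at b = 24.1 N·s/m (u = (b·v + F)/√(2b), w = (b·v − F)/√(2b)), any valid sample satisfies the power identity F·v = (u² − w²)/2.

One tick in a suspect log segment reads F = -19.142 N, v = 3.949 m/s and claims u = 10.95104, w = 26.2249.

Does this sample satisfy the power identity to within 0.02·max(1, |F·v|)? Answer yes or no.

F·v = (-19.142)×3.949 = -75.59176 W.
(u² − w²)/2 = (119.92528 − 687.74538)/2 = -283.91005 W.
|Δ| = 208.31829;  2% of max(1, |F·v|) = 1.51184.

no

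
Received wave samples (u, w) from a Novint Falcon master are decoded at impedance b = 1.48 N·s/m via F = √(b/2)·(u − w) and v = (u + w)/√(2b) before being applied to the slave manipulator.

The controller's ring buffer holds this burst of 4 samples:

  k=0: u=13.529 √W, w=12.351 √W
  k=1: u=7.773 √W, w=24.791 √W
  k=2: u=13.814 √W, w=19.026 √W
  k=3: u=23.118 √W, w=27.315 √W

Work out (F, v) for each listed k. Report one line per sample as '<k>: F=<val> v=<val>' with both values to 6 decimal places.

k=0: u−w=1.178000, u+w=25.880000; √(b/2)=0.860233, √(2b)=1.720465; F=0.860233×1.178=1.013354, v=25.880000/1.720465=15.042444
k=1: u−w=-17.018000, u+w=32.564000; √(b/2)=0.860233, √(2b)=1.720465; F=0.860233×(-17.018)=-14.639437, v=32.564000/1.720465=18.927441
k=2: u−w=-5.212000, u+w=32.840000; √(b/2)=0.860233, √(2b)=1.720465; F=0.860233×(-5.212)=-4.483532, v=32.840000/1.720465=19.087862
k=3: u−w=-4.197000, u+w=50.433000; √(b/2)=0.860233, √(2b)=1.720465; F=0.860233×(-4.197)=-3.610396, v=50.433000/1.720465=29.313586

0: F=1.013354 v=15.042444
1: F=-14.639437 v=18.927441
2: F=-4.483532 v=19.087862
3: F=-3.610396 v=29.313586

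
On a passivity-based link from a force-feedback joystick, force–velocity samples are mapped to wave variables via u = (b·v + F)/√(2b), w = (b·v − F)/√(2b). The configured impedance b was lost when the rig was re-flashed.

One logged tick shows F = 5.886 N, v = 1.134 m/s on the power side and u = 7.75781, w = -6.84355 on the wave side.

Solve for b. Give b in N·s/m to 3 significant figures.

u + w = 0.91426;  u + w = √(2b)·v, so √(2b) = 0.91426/1.134 = 0.80623.
b = (√(2b))²/2 = 0.65000/2 = 0.32500.
(Check via u − w = 2F/√(2b): u − w = 14.60136, 2F/√(2b) = 14.60137.)

b = 0.325 N·s/m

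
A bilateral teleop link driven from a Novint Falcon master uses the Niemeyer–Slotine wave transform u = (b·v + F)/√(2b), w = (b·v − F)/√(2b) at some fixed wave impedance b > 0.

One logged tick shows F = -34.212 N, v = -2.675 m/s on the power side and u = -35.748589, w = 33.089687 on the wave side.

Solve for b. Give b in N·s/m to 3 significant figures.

b = 0.494 N·s/m

u + w = -2.658902;  u + w = √(2b)·v, so √(2b) = -2.658902/(-2.675) = 0.993982.
b = (√(2b))²/2 = 0.988000/2 = 0.494000.
(Check via u − w = 2F/√(2b): u − w = -68.838276, 2F/√(2b) = -68.838265.)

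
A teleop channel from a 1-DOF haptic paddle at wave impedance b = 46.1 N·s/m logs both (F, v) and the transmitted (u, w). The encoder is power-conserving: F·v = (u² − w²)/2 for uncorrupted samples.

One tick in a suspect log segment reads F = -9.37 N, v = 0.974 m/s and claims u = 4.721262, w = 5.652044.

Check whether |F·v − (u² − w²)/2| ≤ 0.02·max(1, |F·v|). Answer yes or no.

F·v = (-9.37)×0.974 = -9.126380 W.
(u² − w²)/2 = (22.290315 − 31.945601)/2 = -4.827643 W.
|Δ| = 4.298737;  2% of max(1, |F·v|) = 0.182528.

no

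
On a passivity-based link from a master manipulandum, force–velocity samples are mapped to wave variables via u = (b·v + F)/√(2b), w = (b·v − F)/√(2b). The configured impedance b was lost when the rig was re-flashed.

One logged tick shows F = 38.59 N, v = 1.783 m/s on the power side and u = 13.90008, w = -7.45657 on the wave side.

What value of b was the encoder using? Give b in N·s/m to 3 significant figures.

u + w = 6.4435;  u + w = √(2b)·v, so √(2b) = 6.4435/1.783 = 3.6139.
b = (√(2b))²/2 = 13.0600/2 = 6.5300.
(Check via u − w = 2F/√(2b): u − w = 21.3567, 2F/√(2b) = 21.3567.)

b = 6.53 N·s/m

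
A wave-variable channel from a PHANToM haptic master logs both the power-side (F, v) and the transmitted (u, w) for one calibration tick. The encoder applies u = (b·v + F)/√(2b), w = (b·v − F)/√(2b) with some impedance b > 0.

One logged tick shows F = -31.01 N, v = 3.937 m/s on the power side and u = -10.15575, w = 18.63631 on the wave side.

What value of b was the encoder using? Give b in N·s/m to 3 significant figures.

u + w = 8.4806;  u + w = √(2b)·v, so √(2b) = 8.4806/3.937 = 2.1541.
b = (√(2b))²/2 = 4.6400/2 = 2.3200.
(Check via u − w = 2F/√(2b): u − w = -28.7921, 2F/√(2b) = -28.7921.)

b = 2.32 N·s/m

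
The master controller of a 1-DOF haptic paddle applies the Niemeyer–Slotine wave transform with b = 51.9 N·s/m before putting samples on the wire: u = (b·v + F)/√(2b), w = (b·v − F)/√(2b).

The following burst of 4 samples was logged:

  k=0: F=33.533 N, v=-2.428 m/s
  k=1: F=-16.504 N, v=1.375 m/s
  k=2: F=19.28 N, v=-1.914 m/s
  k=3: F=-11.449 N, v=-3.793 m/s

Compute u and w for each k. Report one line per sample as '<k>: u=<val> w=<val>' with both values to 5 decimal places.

k=0: b·v=51.9×(-2.428)=-126.01320; √(2b)=10.18823; u=(-126.01320+33.533)/10.18823=-9.07716, w=(-126.01320−33.533)/10.18823=-15.65986
k=1: b·v=51.9×1.375=71.36250; √(2b)=10.18823; u=(71.36250+(-16.504))/10.18823=5.38450, w=(71.36250−(-16.504))/10.18823=8.62432
k=2: b·v=51.9×(-1.914)=-99.33660; √(2b)=10.18823; u=(-99.33660+19.28)/10.18823=-7.85775, w=(-99.33660−19.28)/10.18823=-11.64251
k=3: b·v=51.9×(-3.793)=-196.85670; √(2b)=10.18823; u=(-196.85670+(-11.449))/10.18823=-20.44572, w=(-196.85670−(-11.449))/10.18823=-18.19823

0: u=-9.07716 w=-15.65986
1: u=5.38450 w=8.62432
2: u=-7.85775 w=-11.64251
3: u=-20.44572 w=-18.19823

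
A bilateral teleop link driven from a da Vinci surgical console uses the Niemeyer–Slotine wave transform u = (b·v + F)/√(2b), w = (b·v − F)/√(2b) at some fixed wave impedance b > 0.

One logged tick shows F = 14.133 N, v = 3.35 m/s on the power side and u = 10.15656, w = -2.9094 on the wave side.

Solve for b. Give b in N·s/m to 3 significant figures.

b = 2.34 N·s/m

u + w = 7.24716;  u + w = √(2b)·v, so √(2b) = 7.24716/3.35 = 2.16333.
b = (√(2b))²/2 = 4.68000/2 = 2.34000.
(Check via u − w = 2F/√(2b): u − w = 13.06596, 2F/√(2b) = 13.06596.)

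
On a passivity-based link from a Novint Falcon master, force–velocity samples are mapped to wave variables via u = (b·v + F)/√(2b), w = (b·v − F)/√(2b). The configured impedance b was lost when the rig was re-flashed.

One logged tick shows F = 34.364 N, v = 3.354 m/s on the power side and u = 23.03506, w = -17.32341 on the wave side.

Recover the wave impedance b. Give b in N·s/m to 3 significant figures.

b = 1.45 N·s/m

u + w = 5.71165;  u + w = √(2b)·v, so √(2b) = 5.71165/3.354 = 1.70294.
b = (√(2b))²/2 = 2.89999/2 = 1.45000.
(Check via u − w = 2F/√(2b): u − w = 40.35847, 2F/√(2b) = 40.35851.)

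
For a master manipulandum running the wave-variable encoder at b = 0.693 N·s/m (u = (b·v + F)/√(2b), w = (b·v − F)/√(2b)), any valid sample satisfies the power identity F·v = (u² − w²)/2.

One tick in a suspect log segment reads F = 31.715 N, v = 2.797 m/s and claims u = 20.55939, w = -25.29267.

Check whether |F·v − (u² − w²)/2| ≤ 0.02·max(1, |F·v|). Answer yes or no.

no

F·v = 31.715×2.797 = 88.7069 W.
(u² − w²)/2 = (422.6885 − 639.7192)/2 = -108.5153 W.
|Δ| = 197.2222;  2% of max(1, |F·v|) = 1.7741.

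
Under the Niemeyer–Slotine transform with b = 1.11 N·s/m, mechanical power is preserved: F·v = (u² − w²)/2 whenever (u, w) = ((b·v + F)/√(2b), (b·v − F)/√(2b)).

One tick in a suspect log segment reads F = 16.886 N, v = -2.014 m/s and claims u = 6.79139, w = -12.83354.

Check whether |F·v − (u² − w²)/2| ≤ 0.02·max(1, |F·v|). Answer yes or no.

no

F·v = 16.886×(-2.014) = -34.0084 W.
(u² − w²)/2 = (46.1230 − 164.6997)/2 = -59.2884 W.
|Δ| = 25.2800;  2% of max(1, |F·v|) = 0.6802.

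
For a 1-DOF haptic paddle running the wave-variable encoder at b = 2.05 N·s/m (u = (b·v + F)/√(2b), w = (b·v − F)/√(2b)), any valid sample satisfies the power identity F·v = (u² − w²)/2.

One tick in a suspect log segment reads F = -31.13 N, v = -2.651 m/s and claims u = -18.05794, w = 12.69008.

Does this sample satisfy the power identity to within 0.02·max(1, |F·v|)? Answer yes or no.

F·v = (-31.13)×(-2.651) = 82.52563 W.
(u² − w²)/2 = (326.08920 − 161.03813)/2 = 82.52553 W.
|Δ| = 0.00010;  2% of max(1, |F·v|) = 1.65051.

yes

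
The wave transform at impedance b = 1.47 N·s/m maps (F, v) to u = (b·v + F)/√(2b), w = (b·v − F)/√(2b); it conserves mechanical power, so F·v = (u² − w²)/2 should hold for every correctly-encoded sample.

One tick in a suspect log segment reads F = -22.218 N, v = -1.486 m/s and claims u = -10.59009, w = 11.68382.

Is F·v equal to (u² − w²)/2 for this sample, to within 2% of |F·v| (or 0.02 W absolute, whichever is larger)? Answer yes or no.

F·v = (-22.218)×(-1.486) = 33.0159 W.
(u² − w²)/2 = (112.1500 − 136.5116)/2 = -12.1808 W.
|Δ| = 45.1968;  2% of max(1, |F·v|) = 0.6603.

no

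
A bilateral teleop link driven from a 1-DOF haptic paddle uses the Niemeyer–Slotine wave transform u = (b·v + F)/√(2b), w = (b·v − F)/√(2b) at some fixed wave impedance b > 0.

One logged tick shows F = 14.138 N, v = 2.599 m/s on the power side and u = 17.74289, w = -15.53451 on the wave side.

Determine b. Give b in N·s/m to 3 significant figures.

u + w = 2.20838;  u + w = √(2b)·v, so √(2b) = 2.20838/2.599 = 0.84970.
b = (√(2b))²/2 = 0.72200/2 = 0.36100.
(Check via u − w = 2F/√(2b): u − w = 33.27740, 2F/√(2b) = 33.27748.)

b = 0.361 N·s/m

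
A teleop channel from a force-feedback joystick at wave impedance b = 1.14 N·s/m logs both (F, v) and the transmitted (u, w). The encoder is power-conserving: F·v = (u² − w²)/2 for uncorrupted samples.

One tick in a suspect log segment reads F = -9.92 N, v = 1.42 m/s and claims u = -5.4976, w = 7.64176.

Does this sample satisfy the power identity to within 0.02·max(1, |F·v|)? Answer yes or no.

yes

F·v = (-9.92)×1.42 = -14.0864 W.
(u² − w²)/2 = (30.2236 − 58.3965)/2 = -14.0864 W.
|Δ| = 0.0000;  2% of max(1, |F·v|) = 0.2817.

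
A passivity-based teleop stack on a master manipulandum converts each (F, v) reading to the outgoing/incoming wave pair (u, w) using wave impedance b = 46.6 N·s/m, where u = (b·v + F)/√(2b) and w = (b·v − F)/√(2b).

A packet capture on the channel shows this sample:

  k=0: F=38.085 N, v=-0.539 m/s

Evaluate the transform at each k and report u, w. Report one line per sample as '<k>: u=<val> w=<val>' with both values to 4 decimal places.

k=0: b·v=46.6×(-0.539)=-25.1174; √(2b)=9.6540; u=(-25.1174+38.085)/9.6540=1.3432, w=(-25.1174−38.085)/9.6540=-6.5467

0: u=1.3432 w=-6.5467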